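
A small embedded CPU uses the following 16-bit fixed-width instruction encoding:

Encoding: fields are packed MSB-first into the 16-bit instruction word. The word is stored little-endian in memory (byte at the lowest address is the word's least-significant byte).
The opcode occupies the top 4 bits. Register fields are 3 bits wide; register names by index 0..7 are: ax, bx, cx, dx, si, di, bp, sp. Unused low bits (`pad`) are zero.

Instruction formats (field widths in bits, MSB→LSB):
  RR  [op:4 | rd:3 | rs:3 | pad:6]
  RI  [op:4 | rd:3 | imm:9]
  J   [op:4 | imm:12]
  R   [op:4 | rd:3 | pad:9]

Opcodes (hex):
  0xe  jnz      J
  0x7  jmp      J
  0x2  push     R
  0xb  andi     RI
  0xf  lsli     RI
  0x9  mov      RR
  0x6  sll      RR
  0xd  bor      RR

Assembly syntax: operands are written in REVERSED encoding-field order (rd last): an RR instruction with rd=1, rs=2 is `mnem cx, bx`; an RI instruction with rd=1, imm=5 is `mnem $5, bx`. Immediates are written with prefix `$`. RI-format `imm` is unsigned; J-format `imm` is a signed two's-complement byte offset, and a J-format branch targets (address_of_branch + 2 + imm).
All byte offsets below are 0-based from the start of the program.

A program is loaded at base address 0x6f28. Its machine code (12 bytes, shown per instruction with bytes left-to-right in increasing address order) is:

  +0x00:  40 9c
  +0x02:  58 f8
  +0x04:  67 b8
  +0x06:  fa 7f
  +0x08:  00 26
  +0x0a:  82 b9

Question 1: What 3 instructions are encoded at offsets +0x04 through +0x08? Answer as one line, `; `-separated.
off 0x04: read 67 b8 as little → 0xb867
  top 4b → 0xb → andi [RI]
  rd@[11:9]=0x4 ⇒ si
  imm@[8:0]=0x67 ⇒ $103
off 0x06: read fa 7f as little → 0x7ffa
  top 4b → 0x7 → jmp [J]
  imm@[11:0]=0xffa (s12→-6) ⇒ $-6
off 0x08: read 00 26 as little → 0x2600
  top 4b → 0x2 → push [R]
  rd@[11:9]=0x3 ⇒ dx

andi $103, si; jmp $-6; push dx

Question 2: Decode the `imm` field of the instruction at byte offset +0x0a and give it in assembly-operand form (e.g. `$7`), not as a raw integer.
@+0a  little-endian(82 b9) = 0xb982
  op=0xb982>>12=0xb ⇒ andi (RI)
  rd@[11:9]=0x4 ⇒ si
  imm@[8:0]=0x182 ⇒ $386

$386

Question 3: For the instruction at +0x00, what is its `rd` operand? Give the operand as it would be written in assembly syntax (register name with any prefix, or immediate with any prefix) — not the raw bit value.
off 0x00: read 40 9c as little → 0x9c40
  opcode bits[15:12]=0x9: mov/RR
  rd@[11:9]=0x6 ⇒ bp
  rs@[8:6]=0x1 ⇒ bx

bp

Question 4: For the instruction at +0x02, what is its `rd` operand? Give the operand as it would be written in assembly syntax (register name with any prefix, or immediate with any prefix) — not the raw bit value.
si

@+02  little-endian(58 f8) = 0xf858
  op=0xf858>>12=0xf ⇒ lsli (RI)
  rd@[11:9]=0x4 ⇒ si
  imm@[8:0]=0x58 ⇒ $88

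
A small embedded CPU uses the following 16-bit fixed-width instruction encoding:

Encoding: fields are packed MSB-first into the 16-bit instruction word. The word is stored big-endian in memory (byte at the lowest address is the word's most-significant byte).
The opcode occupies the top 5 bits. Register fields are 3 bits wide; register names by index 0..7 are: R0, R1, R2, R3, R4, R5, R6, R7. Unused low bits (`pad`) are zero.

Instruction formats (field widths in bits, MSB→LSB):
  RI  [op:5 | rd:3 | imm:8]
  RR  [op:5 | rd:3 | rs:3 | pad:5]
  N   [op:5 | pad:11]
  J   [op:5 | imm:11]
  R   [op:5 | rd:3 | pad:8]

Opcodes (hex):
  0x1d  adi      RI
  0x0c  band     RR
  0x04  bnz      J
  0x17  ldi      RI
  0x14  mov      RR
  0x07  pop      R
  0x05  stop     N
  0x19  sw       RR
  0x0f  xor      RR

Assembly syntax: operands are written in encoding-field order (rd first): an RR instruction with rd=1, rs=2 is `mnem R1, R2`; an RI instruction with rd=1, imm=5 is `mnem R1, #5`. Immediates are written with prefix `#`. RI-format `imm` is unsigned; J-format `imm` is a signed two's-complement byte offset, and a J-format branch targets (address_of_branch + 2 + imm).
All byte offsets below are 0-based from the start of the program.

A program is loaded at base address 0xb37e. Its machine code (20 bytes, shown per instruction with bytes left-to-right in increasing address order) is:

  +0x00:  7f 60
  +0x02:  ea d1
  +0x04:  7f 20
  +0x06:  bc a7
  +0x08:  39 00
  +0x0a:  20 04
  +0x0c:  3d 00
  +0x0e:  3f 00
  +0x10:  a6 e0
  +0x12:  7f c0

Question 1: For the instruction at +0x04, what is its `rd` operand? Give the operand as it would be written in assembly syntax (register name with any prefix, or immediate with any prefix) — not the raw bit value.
@+04  big-endian(7f 20) = 0x7f20
  opcode bits[15:11]=0xf: xor/RR
  rd: (w>>8)&0x7=0x7 → R7
  rs: (w>>5)&0x7=0x1 → R1

R7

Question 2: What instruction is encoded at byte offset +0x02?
adi R2, #209

+0x02: ea d1 ⇒ word 0xead1 (big)
  top 5b → 0x1d → adi [RI]
  rd: (w>>8)&0x7=0x2 → R2
  imm: (w>>0)&0xff=0xd1 → #209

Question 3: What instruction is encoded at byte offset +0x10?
off 0x10: read a6 e0 as big → 0xa6e0
  opcode bits[15:11]=0x14: mov/RR
  rd: (w>>8)&0x7=0x6 → R6
  rs: (w>>5)&0x7=0x7 → R7

mov R6, R7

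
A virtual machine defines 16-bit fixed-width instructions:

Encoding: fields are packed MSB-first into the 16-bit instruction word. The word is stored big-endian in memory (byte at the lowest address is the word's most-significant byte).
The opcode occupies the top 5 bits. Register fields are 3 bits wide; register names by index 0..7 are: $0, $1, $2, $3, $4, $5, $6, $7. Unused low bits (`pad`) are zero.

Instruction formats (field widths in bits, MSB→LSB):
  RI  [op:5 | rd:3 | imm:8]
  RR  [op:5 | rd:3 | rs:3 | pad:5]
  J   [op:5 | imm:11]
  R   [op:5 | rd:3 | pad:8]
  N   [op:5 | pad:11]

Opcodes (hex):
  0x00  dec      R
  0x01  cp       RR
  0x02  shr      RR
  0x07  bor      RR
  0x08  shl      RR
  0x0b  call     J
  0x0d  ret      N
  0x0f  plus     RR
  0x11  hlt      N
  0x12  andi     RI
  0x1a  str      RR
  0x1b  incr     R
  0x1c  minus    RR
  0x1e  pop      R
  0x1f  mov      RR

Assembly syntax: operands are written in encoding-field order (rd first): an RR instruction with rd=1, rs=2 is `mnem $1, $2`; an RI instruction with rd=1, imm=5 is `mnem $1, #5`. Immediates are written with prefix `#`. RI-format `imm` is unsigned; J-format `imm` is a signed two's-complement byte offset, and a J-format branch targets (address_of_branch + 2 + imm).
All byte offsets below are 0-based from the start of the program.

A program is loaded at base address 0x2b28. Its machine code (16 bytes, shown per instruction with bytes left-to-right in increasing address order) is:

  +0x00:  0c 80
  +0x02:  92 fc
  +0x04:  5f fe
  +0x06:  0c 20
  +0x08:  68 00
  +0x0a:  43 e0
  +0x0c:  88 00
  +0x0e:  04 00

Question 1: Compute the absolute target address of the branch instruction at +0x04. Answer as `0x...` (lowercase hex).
[04] 5f fe → 0x5ffe
  top 5b → 0xb → call [J]
  imm@[10:0]=0x7fe (s11→-2) ⇒ #-2
  target = base 0x2b28 + off 0x04 + 2 + imm -2 = 0x2b2c

0x2b2c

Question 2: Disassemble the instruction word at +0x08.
ret

off 0x08: read 68 00 as big → 0x6800
  top 5b → 0xd → ret [N]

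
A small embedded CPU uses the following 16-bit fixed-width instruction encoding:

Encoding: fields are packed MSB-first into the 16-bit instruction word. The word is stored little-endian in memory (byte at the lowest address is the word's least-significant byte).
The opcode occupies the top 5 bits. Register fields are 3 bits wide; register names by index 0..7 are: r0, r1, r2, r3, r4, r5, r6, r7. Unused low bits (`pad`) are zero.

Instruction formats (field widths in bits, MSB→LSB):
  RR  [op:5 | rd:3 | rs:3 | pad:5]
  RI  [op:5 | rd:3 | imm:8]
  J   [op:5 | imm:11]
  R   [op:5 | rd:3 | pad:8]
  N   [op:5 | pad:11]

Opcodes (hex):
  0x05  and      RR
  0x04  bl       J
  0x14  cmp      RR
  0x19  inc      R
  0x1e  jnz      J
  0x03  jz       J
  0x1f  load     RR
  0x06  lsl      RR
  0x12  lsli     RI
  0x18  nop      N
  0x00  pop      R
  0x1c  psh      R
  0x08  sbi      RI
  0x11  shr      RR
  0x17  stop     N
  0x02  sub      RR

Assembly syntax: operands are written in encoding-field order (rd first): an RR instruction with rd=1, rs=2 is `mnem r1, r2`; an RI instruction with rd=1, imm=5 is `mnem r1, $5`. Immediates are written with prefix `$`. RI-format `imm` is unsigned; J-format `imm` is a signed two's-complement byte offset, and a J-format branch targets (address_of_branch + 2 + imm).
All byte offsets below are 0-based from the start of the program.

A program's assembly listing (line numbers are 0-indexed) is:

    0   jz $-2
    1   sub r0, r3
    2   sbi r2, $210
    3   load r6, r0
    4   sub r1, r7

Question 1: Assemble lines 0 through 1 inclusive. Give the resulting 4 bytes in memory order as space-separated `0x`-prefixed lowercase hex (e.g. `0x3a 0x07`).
0xfe 0x1f 0x60 0x10

L0: jz op=0x3:5|imm=-2:11 ⇒ 0x1ffe ⇒ little fe 1f
L1: sub op=0x2:5|rd=0:3|rs=3:3|pad=0:5 ⇒ 0x1060 ⇒ little 60 10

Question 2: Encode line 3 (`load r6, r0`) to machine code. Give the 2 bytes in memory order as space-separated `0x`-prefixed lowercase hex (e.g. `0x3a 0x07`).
3. load fields op=0x1f:5|rd=6:3|rs=0:3|pad=0:5 → word fe00h → 00 fe

0x00 0xfe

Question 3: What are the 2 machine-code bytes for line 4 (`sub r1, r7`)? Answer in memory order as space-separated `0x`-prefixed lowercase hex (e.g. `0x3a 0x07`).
4. sub fields op=0x2:5|rd=1:3|rs=7:3|pad=0:5 → word 11e0h → e0 11

0xe0 0x11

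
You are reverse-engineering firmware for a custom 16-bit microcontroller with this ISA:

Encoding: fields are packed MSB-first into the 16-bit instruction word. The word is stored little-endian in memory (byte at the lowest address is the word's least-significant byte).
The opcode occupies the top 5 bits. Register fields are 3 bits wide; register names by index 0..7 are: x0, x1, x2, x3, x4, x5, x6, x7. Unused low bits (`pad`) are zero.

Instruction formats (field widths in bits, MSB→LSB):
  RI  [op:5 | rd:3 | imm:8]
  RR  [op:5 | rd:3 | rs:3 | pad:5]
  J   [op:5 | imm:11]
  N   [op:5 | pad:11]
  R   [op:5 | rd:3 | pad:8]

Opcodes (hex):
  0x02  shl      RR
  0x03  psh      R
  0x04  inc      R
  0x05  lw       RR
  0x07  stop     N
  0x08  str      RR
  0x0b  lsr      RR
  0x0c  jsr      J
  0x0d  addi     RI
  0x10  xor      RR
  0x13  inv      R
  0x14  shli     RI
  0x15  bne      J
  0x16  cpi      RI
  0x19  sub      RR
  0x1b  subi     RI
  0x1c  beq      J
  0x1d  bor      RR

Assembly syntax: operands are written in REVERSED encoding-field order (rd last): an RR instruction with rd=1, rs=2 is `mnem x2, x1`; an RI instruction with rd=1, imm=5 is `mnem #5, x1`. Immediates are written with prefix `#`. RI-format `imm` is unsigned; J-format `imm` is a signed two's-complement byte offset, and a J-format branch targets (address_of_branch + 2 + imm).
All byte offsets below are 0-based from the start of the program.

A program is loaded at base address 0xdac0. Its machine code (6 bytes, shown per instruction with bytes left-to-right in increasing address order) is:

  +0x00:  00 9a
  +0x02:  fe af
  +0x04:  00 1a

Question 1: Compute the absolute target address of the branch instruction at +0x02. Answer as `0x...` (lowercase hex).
0xdac2

@+02  little-endian(fe af) = 0xaffe
  opcode bits[15:11]=0x15: bne/J
  imm@[10:0]=0x7fe (s11→-2) ⇒ #-2
  target = base 0xdac0 + off 0x02 + 2 + imm -2 = 0xdac2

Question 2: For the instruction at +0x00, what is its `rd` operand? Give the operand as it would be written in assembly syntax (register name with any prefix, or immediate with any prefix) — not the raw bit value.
@+00  little-endian(00 9a) = 0x9a00
  op=0x9a00>>11=0x13 ⇒ inv (R)
  rd: (w>>8)&0x7=0x2 → x2

x2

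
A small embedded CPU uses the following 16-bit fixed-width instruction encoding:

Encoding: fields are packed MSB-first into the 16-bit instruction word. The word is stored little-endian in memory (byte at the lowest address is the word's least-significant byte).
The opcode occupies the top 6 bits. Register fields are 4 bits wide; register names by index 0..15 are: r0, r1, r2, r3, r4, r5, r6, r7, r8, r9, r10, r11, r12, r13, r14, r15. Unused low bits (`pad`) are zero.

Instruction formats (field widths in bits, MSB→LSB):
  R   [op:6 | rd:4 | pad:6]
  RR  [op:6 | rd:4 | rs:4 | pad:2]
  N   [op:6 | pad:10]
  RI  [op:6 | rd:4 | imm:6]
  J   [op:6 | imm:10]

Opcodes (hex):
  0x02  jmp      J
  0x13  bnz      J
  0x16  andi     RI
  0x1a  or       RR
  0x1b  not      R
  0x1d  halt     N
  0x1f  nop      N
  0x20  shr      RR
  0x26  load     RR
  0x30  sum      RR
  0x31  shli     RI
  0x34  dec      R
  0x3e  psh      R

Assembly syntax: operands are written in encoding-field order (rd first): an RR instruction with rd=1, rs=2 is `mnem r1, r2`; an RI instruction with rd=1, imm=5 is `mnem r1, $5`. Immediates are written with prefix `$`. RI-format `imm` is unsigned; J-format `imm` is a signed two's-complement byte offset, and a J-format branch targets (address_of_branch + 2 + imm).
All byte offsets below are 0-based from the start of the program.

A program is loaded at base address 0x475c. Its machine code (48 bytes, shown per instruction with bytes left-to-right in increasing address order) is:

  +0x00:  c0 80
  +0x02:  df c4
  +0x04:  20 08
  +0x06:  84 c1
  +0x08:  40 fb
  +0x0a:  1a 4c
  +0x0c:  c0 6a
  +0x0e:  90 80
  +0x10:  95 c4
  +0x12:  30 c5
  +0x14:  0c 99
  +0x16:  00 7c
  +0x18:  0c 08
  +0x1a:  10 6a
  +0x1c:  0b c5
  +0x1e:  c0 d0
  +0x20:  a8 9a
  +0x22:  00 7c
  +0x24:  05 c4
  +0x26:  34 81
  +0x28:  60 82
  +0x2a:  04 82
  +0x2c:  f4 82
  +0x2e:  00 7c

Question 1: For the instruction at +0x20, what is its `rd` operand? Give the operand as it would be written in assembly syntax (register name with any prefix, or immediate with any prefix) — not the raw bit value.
off 0x20: read a8 9a as little → 0x9aa8
  op=0x9aa8>>10=0x26 ⇒ load (RR)
  rd@[9:6]=0xa ⇒ r10
  rs@[5:2]=0xa ⇒ r10

r10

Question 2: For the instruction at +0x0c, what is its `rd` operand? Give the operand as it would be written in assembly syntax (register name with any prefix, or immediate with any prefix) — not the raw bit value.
[0c] c0 6a → 0x6ac0
  top 6b → 0x1a → or [RR]
  [9:6] rd=11 = r11
  [5:2] rs=0 = r0

r11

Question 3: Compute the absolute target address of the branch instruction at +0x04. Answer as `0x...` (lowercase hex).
0x4782

@+04  little-endian(20 08) = 0x0820
  op=0x0820>>10=0x2 ⇒ jmp (J)
  imm@[9:0]=0x20 ⇒ $32
  target = base 0x475c + off 0x04 + 2 + imm 32 = 0x4782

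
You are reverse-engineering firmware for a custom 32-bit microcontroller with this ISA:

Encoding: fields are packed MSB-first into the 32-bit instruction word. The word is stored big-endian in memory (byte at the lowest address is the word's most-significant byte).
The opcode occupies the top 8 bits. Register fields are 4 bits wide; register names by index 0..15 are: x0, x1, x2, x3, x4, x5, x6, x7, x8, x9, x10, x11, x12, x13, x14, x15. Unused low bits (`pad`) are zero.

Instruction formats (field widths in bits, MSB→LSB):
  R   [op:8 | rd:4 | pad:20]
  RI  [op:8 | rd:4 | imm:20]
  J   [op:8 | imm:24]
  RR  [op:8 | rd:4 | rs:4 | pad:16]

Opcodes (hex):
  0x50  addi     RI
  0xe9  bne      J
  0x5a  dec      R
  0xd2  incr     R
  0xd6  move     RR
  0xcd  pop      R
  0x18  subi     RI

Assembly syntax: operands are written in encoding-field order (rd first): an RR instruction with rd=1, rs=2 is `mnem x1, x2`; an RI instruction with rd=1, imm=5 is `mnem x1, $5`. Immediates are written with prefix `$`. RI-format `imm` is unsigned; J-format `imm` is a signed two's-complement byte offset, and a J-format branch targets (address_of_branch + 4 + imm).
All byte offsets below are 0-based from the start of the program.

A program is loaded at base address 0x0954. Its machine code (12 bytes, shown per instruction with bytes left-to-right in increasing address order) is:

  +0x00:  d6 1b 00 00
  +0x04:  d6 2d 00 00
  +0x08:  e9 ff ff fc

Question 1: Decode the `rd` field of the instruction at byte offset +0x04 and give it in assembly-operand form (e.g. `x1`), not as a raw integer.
x2

[04] d6 2d 00 00 → 0xd62d0000
  top 8b → 0xd6 → move [RR]
  rd: (w>>20)&0xf=0x2 → x2
  rs: (w>>16)&0xf=0xd → x13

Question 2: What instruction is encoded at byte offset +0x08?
off 0x08: read e9 ff ff fc as big → 0xe9fffffc
  top 8b → 0xe9 → bne [J]
  imm: (w>>0)&0xffffff=0xfffffc (s24→-4) → $-4

bne $-4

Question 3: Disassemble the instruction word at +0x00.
+0x00: d6 1b 00 00 ⇒ word 0xd61b0000 (big)
  opcode bits[31:24]=0xd6: move/RR
  rd@[23:20]=0x1 ⇒ x1
  rs@[19:16]=0xb ⇒ x11

move x1, x11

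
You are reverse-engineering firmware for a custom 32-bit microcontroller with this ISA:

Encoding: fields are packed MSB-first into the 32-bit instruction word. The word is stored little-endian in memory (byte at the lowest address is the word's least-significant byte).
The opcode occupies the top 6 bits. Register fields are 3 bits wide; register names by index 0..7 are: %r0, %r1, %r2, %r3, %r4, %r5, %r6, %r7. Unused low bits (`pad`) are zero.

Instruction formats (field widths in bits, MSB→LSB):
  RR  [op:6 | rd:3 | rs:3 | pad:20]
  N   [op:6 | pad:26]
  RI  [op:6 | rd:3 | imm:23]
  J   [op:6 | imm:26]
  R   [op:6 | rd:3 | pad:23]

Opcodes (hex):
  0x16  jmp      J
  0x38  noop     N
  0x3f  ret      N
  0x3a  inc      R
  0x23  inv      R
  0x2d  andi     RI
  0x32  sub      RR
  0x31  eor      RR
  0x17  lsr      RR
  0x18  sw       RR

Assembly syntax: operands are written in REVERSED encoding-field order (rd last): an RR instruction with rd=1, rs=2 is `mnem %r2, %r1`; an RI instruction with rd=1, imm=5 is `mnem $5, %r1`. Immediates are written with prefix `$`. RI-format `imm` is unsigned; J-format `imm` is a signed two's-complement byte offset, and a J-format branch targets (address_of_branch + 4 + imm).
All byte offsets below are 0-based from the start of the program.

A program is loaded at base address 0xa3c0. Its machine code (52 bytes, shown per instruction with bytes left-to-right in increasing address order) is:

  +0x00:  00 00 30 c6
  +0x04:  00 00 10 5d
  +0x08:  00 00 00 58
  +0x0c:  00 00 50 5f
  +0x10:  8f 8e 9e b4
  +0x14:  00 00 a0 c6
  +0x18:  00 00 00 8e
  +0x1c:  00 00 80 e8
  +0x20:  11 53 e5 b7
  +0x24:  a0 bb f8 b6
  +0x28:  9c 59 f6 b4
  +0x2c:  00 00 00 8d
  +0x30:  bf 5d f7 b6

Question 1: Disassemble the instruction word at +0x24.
off 0x24: read a0 bb f8 b6 as little → 0xb6f8bba0
  op=0xb6f8bba0>>26=0x2d ⇒ andi (RI)
  rd@[25:23]=0x5 ⇒ %r5
  imm@[22:0]=0x78bba0 ⇒ $7912352

andi $7912352, %r5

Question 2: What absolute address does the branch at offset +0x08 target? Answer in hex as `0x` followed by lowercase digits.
+0x08: 00 00 00 58 ⇒ word 0x58000000 (little)
  op=0x58000000>>26=0x16 ⇒ jmp (J)
  imm@[25:0]=0x0 ⇒ $0
  target = base 0xa3c0 + off 0x08 + 4 + imm 0 = 0xa3cc

0xa3cc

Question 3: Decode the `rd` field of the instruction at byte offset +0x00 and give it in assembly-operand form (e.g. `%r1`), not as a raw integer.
+0x00: 00 00 30 c6 ⇒ word 0xc6300000 (little)
  op=0xc6300000>>26=0x31 ⇒ eor (RR)
  [25:23] rd=4 = %r4
  [22:20] rs=3 = %r3

%r4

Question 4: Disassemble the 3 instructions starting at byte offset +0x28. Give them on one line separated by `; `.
+0x28: 9c 59 f6 b4 ⇒ word 0xb4f6599c (little)
  top 6b → 0x2d → andi [RI]
  [25:23] rd=1 = %r1
  [22:0] imm=7756188 = $7756188
+0x2c: 00 00 00 8d ⇒ word 0x8d000000 (little)
  top 6b → 0x23 → inv [R]
  [25:23] rd=2 = %r2
+0x30: bf 5d f7 b6 ⇒ word 0xb6f75dbf (little)
  top 6b → 0x2d → andi [RI]
  [25:23] rd=5 = %r5
  [22:0] imm=7822783 = $7822783

andi $7756188, %r1; inv %r2; andi $7822783, %r5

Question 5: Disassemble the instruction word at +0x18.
inv %r4

off 0x18: read 00 00 00 8e as little → 0x8e000000
  top 6b → 0x23 → inv [R]
  rd: (w>>23)&0x7=0x4 → %r4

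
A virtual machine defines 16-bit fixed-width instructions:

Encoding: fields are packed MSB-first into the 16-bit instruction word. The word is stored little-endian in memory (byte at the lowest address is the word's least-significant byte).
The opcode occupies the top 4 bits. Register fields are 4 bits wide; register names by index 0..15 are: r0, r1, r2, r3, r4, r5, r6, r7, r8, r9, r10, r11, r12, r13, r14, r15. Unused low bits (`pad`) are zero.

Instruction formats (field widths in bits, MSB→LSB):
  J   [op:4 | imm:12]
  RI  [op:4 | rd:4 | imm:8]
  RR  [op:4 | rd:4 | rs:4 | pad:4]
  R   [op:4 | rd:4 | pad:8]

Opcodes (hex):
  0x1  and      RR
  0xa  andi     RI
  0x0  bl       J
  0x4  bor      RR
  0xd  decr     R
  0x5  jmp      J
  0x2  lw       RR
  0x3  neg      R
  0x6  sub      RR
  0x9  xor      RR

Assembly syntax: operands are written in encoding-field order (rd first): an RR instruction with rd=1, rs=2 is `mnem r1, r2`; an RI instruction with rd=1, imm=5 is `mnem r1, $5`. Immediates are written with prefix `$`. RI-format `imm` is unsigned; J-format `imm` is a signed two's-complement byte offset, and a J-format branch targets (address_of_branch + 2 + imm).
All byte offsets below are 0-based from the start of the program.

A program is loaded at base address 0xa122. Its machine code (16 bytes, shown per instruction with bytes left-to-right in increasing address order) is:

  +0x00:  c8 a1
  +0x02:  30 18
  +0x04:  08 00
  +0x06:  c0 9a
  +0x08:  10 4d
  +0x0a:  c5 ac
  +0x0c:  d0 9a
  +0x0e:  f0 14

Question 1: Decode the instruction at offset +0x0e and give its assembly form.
and r4, r15

[0e] f0 14 → 0x14f0
  opcode bits[15:12]=0x1: and/RR
  rd: (w>>8)&0xf=0x4 → r4
  rs: (w>>4)&0xf=0xf → r15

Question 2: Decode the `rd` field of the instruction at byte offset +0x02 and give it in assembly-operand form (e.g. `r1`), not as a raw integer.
[02] 30 18 → 0x1830
  opcode bits[15:12]=0x1: and/RR
  [11:8] rd=8 = r8
  [7:4] rs=3 = r3

r8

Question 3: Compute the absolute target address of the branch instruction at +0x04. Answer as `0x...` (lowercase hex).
0xa130

[04] 08 00 → 0x0008
  opcode bits[15:12]=0x0: bl/J
  imm@[11:0]=0x8 ⇒ $8
  target = base 0xa122 + off 0x04 + 2 + imm 8 = 0xa130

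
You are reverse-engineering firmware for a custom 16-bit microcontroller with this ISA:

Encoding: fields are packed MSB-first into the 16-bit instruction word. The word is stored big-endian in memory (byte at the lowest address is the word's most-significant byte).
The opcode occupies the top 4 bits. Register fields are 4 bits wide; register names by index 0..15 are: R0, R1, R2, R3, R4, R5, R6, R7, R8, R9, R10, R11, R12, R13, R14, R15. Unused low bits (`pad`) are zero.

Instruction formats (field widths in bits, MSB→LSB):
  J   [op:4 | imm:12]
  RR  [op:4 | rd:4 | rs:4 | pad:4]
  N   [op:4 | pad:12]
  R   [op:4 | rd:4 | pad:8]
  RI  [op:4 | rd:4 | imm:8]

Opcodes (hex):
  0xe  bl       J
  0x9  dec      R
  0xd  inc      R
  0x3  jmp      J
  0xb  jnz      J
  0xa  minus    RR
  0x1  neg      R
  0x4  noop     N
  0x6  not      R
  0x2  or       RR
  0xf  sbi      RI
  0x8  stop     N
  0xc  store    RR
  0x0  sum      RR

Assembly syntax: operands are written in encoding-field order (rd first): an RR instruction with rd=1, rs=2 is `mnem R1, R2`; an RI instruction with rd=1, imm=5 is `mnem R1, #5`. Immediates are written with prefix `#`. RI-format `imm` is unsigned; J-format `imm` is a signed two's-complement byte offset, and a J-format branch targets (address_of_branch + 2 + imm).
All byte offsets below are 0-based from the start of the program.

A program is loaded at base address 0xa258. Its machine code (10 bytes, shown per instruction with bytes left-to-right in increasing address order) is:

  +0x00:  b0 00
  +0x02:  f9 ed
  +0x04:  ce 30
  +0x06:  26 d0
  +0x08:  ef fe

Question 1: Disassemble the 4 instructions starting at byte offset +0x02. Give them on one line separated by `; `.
sbi R9, #237; store R14, R3; or R6, R13; bl #-2

+0x02: f9 ed ⇒ word 0xf9ed (big)
  top 4b → 0xf → sbi [RI]
  rd@[11:8]=0x9 ⇒ R9
  imm@[7:0]=0xed ⇒ #237
+0x04: ce 30 ⇒ word 0xce30 (big)
  top 4b → 0xc → store [RR]
  rd@[11:8]=0xe ⇒ R14
  rs@[7:4]=0x3 ⇒ R3
+0x06: 26 d0 ⇒ word 0x26d0 (big)
  top 4b → 0x2 → or [RR]
  rd@[11:8]=0x6 ⇒ R6
  rs@[7:4]=0xd ⇒ R13
+0x08: ef fe ⇒ word 0xeffe (big)
  top 4b → 0xe → bl [J]
  imm@[11:0]=0xffe (s12→-2) ⇒ #-2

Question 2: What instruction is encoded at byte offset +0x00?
[00] b0 00 → 0xb000
  opcode bits[15:12]=0xb: jnz/J
  imm@[11:0]=0x0 ⇒ #0

jnz #0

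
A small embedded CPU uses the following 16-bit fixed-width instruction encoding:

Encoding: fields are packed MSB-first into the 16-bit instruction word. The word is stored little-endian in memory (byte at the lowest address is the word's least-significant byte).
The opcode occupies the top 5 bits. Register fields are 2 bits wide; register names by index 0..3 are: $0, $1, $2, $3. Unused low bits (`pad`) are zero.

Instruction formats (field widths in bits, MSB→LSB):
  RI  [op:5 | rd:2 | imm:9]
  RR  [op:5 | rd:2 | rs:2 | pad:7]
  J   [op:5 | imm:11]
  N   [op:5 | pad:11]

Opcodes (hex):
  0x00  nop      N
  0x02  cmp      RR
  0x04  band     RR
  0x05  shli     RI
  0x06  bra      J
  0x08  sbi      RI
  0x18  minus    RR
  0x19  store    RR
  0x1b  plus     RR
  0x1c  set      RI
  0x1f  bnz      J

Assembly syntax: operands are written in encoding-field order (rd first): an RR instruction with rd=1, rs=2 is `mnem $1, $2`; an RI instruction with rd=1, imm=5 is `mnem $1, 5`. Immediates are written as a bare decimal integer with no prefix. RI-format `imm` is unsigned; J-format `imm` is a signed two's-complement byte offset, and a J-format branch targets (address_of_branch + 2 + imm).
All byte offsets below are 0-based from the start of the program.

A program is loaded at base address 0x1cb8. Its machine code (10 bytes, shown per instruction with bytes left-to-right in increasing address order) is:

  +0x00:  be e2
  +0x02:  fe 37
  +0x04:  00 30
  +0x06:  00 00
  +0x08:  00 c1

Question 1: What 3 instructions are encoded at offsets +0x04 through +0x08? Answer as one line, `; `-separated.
[04] 00 30 → 0x3000
  op=0x3000>>11=0x6 ⇒ bra (J)
  [10:0] imm=0 = 0
[06] 00 00 → 0x0000
  op=0x0000>>11=0x0 ⇒ nop (N)
[08] 00 c1 → 0xc100
  op=0xc100>>11=0x18 ⇒ minus (RR)
  [10:9] rd=0 = $0
  [8:7] rs=2 = $2

bra 0; nop; minus $0, $2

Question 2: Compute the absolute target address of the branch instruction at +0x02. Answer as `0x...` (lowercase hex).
+0x02: fe 37 ⇒ word 0x37fe (little)
  top 5b → 0x6 → bra [J]
  imm: (w>>0)&0x7ff=0x7fe (s11→-2) → -2
  target = base 0x1cb8 + off 0x02 + 2 + imm -2 = 0x1cba

0x1cba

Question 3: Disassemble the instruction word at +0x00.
set $1, 190

+0x00: be e2 ⇒ word 0xe2be (little)
  op=0xe2be>>11=0x1c ⇒ set (RI)
  rd: (w>>9)&0x3=0x1 → $1
  imm: (w>>0)&0x1ff=0xbe → 190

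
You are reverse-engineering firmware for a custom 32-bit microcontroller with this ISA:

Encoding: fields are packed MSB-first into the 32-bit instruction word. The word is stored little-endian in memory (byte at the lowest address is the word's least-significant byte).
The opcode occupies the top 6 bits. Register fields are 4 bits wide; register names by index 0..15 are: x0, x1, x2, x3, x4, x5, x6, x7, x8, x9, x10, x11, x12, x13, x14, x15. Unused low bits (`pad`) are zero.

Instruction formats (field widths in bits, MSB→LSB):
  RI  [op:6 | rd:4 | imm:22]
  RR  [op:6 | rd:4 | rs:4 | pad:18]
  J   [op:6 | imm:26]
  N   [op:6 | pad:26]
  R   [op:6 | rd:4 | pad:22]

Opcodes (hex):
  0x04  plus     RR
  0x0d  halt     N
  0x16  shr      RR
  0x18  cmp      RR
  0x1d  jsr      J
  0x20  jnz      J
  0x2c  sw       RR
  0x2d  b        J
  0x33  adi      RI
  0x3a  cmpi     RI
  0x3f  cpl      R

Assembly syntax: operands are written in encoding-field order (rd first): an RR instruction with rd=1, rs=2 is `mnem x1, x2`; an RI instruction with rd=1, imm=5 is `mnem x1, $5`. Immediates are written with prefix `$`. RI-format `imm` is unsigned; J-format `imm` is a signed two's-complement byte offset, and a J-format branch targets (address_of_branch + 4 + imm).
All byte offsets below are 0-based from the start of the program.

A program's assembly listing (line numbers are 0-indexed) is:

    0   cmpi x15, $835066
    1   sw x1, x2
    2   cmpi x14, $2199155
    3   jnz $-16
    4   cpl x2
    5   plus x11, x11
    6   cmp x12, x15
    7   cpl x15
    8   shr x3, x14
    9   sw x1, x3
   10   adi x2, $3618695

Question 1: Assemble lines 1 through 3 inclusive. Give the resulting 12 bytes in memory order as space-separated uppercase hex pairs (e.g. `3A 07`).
00 00 48 B0 73 8E A1 EB F0 FF FF 83

1. sw fields op=0x2c:6|rd=1:4|rs=2:4|pad=0:18 → word b0480000h → 00 00 48 b0
2. cmpi fields op=0x3a:6|rd=14:4|imm=2199155:22 → word eba18e73h → 73 8e a1 eb
3. jnz fields op=0x20:6|imm=-16:26 → word 83fffff0h → f0 ff ff 83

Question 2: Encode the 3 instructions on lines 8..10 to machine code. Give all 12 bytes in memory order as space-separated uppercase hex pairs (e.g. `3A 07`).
8. shr fields op=0x16:6|rd=3:4|rs=14:4|pad=0:18 → word 58f80000h → 00 00 f8 58
9. sw fields op=0x2c:6|rd=1:4|rs=3:4|pad=0:18 → word b04c0000h → 00 00 4c b0
10. adi fields op=0x33:6|rd=2:4|imm=3618695:22 → word ccb73787h → 87 37 b7 cc

00 00 F8 58 00 00 4C B0 87 37 B7 CC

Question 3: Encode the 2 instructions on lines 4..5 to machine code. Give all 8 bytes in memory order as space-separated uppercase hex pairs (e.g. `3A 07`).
00 00 80 FC 00 00 EC 12

4. cpl fields op=0x3f:6|rd=2:4|pad=0:22 → word fc800000h → 00 00 80 fc
5. plus fields op=0x4:6|rd=11:4|rs=11:4|pad=0:18 → word 12ec0000h → 00 00 ec 12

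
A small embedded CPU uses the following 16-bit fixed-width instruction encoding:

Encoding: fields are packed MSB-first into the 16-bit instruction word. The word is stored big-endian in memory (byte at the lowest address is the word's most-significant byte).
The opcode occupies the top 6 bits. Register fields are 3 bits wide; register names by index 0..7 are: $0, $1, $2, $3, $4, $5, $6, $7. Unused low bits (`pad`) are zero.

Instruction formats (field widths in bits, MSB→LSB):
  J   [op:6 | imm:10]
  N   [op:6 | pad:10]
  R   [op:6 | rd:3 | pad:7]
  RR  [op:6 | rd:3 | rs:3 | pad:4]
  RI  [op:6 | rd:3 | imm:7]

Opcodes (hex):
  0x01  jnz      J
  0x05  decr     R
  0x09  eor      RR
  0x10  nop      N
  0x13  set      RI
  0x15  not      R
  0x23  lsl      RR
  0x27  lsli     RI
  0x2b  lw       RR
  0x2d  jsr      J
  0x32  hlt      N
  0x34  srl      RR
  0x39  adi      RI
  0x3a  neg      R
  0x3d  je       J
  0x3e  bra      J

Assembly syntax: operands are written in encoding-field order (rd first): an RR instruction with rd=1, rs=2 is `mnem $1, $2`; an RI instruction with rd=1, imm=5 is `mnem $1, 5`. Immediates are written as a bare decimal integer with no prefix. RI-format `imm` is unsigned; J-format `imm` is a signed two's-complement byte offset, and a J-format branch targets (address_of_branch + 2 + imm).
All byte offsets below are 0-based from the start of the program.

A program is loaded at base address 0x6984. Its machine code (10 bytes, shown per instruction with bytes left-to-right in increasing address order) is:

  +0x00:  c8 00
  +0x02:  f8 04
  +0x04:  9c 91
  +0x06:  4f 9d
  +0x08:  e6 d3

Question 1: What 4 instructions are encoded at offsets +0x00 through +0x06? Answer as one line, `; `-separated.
off 0x00: read c8 00 as big → 0xc800
  op=0xc800>>10=0x32 ⇒ hlt (N)
off 0x02: read f8 04 as big → 0xf804
  op=0xf804>>10=0x3e ⇒ bra (J)
  [9:0] imm=4 = 4
off 0x04: read 9c 91 as big → 0x9c91
  op=0x9c91>>10=0x27 ⇒ lsli (RI)
  [9:7] rd=1 = $1
  [6:0] imm=17 = 17
off 0x06: read 4f 9d as big → 0x4f9d
  op=0x4f9d>>10=0x13 ⇒ set (RI)
  [9:7] rd=7 = $7
  [6:0] imm=29 = 29

hlt; bra 4; lsli $1, 17; set $7, 29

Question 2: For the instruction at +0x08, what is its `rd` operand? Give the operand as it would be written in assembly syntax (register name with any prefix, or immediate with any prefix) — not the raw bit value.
[08] e6 d3 → 0xe6d3
  top 6b → 0x39 → adi [RI]
  [9:7] rd=5 = $5
  [6:0] imm=83 = 83

$5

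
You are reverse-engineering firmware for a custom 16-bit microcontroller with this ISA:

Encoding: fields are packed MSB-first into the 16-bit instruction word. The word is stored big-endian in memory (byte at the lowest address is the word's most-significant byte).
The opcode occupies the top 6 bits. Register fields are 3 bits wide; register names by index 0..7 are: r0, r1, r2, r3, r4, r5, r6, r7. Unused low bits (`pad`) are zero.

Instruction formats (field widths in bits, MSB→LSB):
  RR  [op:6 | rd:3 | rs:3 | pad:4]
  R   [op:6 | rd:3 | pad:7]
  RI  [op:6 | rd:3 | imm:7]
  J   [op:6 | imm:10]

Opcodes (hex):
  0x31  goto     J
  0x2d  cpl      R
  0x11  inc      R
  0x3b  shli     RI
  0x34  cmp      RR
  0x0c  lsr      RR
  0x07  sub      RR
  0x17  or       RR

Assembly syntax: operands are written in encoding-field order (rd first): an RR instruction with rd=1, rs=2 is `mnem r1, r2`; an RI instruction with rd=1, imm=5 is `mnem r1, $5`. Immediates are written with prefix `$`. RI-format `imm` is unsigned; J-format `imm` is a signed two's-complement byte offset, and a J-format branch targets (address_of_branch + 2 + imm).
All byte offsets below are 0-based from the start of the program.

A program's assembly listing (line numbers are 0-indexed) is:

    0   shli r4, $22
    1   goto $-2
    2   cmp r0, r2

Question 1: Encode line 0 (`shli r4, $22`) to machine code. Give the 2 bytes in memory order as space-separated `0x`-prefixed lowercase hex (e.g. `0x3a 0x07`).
0xee 0x16

line 0 (shli): pack op=0x3b:6|rd=4:3|imm=22:7 = 0xee16; big→ ee 16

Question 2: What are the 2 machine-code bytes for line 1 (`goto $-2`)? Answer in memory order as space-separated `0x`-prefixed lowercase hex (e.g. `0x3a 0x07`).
1. goto fields op=0x31:6|imm=-2:10 → word c7feh → c7 fe

0xc7 0xfe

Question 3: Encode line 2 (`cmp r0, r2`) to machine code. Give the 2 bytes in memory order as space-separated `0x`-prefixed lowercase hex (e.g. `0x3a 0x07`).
L2: cmp op=0x34:6|rd=0:3|rs=2:3|pad=0:4 ⇒ 0xd020 ⇒ big d0 20

0xd0 0x20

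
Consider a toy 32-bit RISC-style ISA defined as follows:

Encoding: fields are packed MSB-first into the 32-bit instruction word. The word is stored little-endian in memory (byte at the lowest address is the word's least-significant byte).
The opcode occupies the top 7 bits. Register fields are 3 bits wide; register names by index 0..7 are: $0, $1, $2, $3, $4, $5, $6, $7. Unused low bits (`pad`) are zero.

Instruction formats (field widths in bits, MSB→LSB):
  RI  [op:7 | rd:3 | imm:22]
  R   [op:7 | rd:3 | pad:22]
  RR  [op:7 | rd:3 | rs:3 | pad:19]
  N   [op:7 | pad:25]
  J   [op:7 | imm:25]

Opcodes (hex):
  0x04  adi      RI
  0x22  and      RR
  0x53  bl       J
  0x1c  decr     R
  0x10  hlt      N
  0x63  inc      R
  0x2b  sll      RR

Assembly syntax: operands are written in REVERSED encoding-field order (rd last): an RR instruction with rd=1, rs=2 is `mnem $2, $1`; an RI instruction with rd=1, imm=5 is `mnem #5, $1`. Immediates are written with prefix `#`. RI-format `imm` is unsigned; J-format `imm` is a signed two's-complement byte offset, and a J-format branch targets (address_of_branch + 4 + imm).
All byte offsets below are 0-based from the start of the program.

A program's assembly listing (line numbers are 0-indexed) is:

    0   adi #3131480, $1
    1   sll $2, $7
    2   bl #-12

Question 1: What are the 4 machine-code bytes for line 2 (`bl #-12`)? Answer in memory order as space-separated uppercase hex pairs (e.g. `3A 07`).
line 2 (bl): pack op=0x53:7|imm=-12:25 = 0xa7fffff4; little→ f4 ff ff a7

F4 FF FF A7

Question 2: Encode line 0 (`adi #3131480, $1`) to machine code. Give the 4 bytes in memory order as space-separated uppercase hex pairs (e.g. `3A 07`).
58 C8 6F 08

L0: adi op=0x4:7|rd=1:3|imm=3131480:22 ⇒ 0x086fc858 ⇒ little 58 c8 6f 08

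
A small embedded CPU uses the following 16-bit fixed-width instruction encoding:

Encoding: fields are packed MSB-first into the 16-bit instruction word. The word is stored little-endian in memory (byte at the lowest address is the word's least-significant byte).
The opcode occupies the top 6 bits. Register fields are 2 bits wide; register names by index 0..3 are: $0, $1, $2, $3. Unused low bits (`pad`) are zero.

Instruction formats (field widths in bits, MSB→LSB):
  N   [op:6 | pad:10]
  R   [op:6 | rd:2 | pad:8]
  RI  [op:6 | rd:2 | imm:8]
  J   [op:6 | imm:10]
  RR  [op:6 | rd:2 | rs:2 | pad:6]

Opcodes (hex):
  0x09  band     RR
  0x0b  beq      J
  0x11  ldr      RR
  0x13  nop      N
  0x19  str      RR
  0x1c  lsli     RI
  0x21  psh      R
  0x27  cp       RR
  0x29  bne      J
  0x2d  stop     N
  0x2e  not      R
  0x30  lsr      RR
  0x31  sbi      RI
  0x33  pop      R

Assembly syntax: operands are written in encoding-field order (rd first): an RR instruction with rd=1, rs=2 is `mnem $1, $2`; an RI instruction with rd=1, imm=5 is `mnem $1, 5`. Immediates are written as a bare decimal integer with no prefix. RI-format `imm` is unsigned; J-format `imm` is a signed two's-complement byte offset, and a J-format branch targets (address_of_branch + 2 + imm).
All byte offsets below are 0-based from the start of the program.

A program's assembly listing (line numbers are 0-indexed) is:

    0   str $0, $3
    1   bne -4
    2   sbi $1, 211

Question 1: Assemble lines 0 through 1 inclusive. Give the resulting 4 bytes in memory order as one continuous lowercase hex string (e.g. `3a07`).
c064fca7

0. str fields op=0x19:6|rd=0:2|rs=3:2|pad=0:6 → word 64c0h → c0 64
1. bne fields op=0x29:6|imm=-4:10 → word a7fch → fc a7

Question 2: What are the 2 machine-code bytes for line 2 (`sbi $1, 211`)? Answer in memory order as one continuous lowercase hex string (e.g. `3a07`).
L2: sbi op=0x31:6|rd=1:2|imm=211:8 ⇒ 0xc5d3 ⇒ little d3 c5

d3c5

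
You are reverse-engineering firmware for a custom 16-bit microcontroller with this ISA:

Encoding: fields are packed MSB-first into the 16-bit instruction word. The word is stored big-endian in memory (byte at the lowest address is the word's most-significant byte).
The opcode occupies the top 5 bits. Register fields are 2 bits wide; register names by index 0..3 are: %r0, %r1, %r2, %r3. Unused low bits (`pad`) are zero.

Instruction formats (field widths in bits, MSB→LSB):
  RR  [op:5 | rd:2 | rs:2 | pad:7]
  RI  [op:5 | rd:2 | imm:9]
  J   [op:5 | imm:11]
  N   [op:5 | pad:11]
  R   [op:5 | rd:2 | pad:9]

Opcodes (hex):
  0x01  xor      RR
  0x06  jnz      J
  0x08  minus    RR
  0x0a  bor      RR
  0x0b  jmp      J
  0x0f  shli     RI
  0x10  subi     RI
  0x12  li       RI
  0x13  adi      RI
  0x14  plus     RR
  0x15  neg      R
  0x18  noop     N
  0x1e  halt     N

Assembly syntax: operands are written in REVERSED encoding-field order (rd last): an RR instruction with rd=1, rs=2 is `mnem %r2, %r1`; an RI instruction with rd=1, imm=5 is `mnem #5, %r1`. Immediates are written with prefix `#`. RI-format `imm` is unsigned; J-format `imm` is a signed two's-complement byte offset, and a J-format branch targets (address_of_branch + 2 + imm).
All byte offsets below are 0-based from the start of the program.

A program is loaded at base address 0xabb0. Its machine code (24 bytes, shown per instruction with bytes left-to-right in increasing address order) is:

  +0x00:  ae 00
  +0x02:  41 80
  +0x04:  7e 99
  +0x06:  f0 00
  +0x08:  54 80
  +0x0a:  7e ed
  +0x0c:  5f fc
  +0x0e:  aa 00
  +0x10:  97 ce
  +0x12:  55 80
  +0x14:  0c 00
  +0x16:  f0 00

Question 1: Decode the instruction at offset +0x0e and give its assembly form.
neg %r1

[0e] aa 00 → 0xaa00
  opcode bits[15:11]=0x15: neg/R
  rd: (w>>9)&0x3=0x1 → %r1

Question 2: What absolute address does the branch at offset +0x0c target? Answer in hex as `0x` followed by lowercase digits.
0xabba

@+0c  big-endian(5f fc) = 0x5ffc
  top 5b → 0xb → jmp [J]
  [10:0] imm=2044 (s11→-4) = #-4
  target = base 0xabb0 + off 0x0c + 2 + imm -4 = 0xabba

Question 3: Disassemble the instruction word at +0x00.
neg %r3

[00] ae 00 → 0xae00
  opcode bits[15:11]=0x15: neg/R
  rd@[10:9]=0x3 ⇒ %r3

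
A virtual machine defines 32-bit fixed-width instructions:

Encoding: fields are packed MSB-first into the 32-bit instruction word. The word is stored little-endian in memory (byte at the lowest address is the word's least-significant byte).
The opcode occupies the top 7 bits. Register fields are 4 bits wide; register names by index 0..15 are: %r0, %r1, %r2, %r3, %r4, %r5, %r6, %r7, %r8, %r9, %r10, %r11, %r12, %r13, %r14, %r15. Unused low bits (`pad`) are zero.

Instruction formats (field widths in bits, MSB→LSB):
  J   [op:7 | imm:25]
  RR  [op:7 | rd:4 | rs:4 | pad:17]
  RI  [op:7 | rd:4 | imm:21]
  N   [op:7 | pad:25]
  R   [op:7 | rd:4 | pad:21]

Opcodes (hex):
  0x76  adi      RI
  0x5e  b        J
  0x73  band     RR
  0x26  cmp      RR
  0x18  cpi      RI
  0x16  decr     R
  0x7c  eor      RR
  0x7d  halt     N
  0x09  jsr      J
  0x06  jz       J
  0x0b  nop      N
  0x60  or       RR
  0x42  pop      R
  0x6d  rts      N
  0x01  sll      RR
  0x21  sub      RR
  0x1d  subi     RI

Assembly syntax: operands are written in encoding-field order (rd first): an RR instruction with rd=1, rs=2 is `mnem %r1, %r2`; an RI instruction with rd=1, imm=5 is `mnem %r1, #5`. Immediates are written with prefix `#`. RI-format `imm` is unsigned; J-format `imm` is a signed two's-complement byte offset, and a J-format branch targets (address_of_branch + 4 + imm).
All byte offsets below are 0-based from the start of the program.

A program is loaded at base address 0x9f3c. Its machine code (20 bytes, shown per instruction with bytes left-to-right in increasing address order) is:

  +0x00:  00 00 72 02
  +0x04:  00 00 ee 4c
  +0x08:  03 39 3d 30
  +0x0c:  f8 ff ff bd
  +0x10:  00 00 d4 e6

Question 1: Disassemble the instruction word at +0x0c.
b #-8

@+0c  little-endian(f8 ff ff bd) = 0xbdfffff8
  opcode bits[31:25]=0x5e: b/J
  [24:0] imm=33554424 (s25→-8) = #-8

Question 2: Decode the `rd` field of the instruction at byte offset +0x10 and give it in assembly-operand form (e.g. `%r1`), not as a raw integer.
off 0x10: read 00 00 d4 e6 as little → 0xe6d40000
  op=0xe6d40000>>25=0x73 ⇒ band (RR)
  rd@[24:21]=0x6 ⇒ %r6
  rs@[20:17]=0xa ⇒ %r10

%r6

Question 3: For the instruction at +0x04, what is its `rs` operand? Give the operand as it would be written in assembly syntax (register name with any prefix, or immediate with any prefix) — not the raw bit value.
%r7

[04] 00 00 ee 4c → 0x4cee0000
  opcode bits[31:25]=0x26: cmp/RR
  rd@[24:21]=0x7 ⇒ %r7
  rs@[20:17]=0x7 ⇒ %r7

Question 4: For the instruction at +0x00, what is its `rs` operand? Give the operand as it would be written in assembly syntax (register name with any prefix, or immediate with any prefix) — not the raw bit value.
off 0x00: read 00 00 72 02 as little → 0x02720000
  top 7b → 0x1 → sll [RR]
  rd@[24:21]=0x3 ⇒ %r3
  rs@[20:17]=0x9 ⇒ %r9

%r9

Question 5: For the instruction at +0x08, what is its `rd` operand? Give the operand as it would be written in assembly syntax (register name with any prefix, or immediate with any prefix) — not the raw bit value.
@+08  little-endian(03 39 3d 30) = 0x303d3903
  op=0x303d3903>>25=0x18 ⇒ cpi (RI)
  rd@[24:21]=0x1 ⇒ %r1
  imm@[20:0]=0x1d3903 ⇒ #1915139

%r1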